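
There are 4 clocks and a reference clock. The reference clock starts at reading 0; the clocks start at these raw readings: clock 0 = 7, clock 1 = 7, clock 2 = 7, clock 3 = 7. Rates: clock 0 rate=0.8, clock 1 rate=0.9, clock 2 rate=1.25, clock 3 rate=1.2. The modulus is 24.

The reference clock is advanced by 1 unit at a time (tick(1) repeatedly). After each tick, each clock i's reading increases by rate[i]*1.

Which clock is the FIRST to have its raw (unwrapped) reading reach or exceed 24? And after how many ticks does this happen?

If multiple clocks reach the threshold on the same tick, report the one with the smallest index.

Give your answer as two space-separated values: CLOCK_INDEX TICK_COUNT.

Answer: 2 14

Derivation:
clock 0: start=7, rate=0.8, needs 24-7 = 17; ticks = ceil(17/0.8) = ceil(21.2500) = 22; reading at tick 22 = 7 + 0.8*22 = 24.6000
clock 1: start=7, rate=0.9, needs 24-7 = 17; ticks = ceil(17/0.9) = ceil(18.8889) = 19; reading at tick 19 = 7 + 0.9*19 = 24.1000
clock 2: start=7, rate=1.25, needs 24-7 = 17; ticks = ceil(17/1.25) = ceil(13.6000) = 14; reading at tick 14 = 7 + 1.25*14 = 24.5000
clock 3: start=7, rate=1.2, needs 24-7 = 17; ticks = ceil(17/1.2) = ceil(14.1667) = 15; reading at tick 15 = 7 + 1.2*15 = 25.0000
Minimum tick count = 14; winners = [2]; smallest index = 2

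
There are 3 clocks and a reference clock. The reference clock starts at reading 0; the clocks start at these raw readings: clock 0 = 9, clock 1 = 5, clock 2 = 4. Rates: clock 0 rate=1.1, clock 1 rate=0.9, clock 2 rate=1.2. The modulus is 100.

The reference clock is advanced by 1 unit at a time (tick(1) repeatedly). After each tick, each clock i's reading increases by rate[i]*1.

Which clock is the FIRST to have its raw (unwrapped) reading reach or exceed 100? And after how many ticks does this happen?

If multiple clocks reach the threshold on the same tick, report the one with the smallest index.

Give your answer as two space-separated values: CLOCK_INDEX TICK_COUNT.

Answer: 2 80

Derivation:
clock 0: start=9, rate=1.1, needs 100-9 = 91; ticks = ceil(91/1.1) = ceil(82.7273) = 83; reading at tick 83 = 9 + 1.1*83 = 100.3000
clock 1: start=5, rate=0.9, needs 100-5 = 95; ticks = ceil(95/0.9) = ceil(105.5556) = 106; reading at tick 106 = 5 + 0.9*106 = 100.4000
clock 2: start=4, rate=1.2, needs 100-4 = 96; ticks = ceil(96/1.2) = ceil(80.0000) = 80; reading at tick 80 = 4 + 1.2*80 = 100.0000
Minimum tick count = 80; winners = [2]; smallest index = 2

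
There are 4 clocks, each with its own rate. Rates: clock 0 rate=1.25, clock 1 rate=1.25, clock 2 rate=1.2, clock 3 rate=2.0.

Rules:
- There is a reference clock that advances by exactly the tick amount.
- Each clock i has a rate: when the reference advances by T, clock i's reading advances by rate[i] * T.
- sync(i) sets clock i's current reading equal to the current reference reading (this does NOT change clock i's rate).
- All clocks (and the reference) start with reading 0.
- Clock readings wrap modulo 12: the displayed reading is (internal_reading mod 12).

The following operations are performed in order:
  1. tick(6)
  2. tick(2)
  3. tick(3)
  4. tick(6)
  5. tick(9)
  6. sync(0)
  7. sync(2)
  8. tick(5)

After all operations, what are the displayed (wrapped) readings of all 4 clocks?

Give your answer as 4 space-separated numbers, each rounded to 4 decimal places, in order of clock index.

Answer: 8.2500 2.7500 8.0000 2.0000

Derivation:
After op 1 tick(6): ref=6.0000 raw=[7.5000 7.5000 7.2000 12.0000]
After op 2 tick(2): ref=8.0000 raw=[10.0000 10.0000 9.6000 16.0000]
After op 3 tick(3): ref=11.0000 raw=[13.7500 13.7500 13.2000 22.0000]
After op 4 tick(6): ref=17.0000 raw=[21.2500 21.2500 20.4000 34.0000]
After op 5 tick(9): ref=26.0000 raw=[32.5000 32.5000 31.2000 52.0000]
After op 6 sync(0): ref=26.0000 raw=[26.0000 32.5000 31.2000 52.0000]
After op 7 sync(2): ref=26.0000 raw=[26.0000 32.5000 26.0000 52.0000]
After op 8 tick(5): ref=31.0000 raw=[32.2500 38.7500 32.0000 62.0000]
Wrap final raw readings (mod 12): 32.2500 mod 12 = 8.2500; 38.7500 mod 12 = 2.7500; 32.0000 mod 12 = 8.0000; 62.0000 mod 12 = 2.0000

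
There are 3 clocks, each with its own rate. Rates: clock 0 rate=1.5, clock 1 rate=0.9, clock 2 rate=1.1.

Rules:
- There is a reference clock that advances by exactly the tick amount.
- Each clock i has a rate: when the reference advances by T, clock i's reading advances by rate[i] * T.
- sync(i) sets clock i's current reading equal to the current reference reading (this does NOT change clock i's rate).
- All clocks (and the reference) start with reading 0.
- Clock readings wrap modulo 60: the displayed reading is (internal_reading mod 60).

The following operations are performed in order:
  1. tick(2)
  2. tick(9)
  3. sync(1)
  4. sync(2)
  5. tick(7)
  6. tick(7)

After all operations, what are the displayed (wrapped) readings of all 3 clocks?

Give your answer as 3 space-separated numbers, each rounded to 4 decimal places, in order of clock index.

After op 1 tick(2): ref=2.0000 raw=[3.0000 1.8000 2.2000]
After op 2 tick(9): ref=11.0000 raw=[16.5000 9.9000 12.1000]
After op 3 sync(1): ref=11.0000 raw=[16.5000 11.0000 12.1000]
After op 4 sync(2): ref=11.0000 raw=[16.5000 11.0000 11.0000]
After op 5 tick(7): ref=18.0000 raw=[27.0000 17.3000 18.7000]
After op 6 tick(7): ref=25.0000 raw=[37.5000 23.6000 26.4000]
Wrap final raw readings (mod 60): 37.5000 mod 60 = 37.5000; 23.6000 mod 60 = 23.6000; 26.4000 mod 60 = 26.4000

Answer: 37.5000 23.6000 26.4000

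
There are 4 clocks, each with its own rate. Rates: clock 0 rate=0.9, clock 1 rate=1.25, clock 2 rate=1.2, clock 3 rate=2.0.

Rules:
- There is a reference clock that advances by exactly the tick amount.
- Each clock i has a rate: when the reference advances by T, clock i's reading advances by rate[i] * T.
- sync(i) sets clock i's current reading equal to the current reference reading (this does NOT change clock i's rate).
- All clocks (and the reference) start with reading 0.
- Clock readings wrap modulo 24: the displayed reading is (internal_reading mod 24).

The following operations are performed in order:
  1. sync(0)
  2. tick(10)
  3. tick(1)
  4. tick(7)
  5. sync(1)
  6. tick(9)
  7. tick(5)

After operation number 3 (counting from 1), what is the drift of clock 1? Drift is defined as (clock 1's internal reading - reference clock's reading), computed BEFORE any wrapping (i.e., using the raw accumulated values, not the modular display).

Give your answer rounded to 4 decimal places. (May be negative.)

After op 1 sync(0): ref=0.0000 raw=[0.0000 0.0000 0.0000 0.0000]
After op 2 tick(10): ref=10.0000 raw=[9.0000 12.5000 12.0000 20.0000]
After op 3 tick(1): ref=11.0000 raw=[9.9000 13.7500 13.2000 22.0000]
Drift of clock 1 after op 3: 13.7500 - 11.0000 = 2.7500

Answer: 2.7500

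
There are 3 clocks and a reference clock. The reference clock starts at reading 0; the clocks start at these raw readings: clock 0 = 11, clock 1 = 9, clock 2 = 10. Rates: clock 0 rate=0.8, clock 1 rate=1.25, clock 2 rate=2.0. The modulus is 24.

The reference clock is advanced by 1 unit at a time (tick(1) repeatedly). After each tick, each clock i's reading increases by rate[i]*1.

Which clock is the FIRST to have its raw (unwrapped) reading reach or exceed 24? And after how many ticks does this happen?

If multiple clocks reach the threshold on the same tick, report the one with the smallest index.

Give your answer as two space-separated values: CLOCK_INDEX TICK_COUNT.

clock 0: start=11, rate=0.8, needs 24-11 = 13; ticks = ceil(13/0.8) = ceil(16.2500) = 17; reading at tick 17 = 11 + 0.8*17 = 24.6000
clock 1: start=9, rate=1.25, needs 24-9 = 15; ticks = ceil(15/1.25) = ceil(12.0000) = 12; reading at tick 12 = 9 + 1.25*12 = 24.0000
clock 2: start=10, rate=2.0, needs 24-10 = 14; ticks = ceil(14/2.0) = ceil(7.0000) = 7; reading at tick 7 = 10 + 2.0*7 = 24.0000
Minimum tick count = 7; winners = [2]; smallest index = 2

Answer: 2 7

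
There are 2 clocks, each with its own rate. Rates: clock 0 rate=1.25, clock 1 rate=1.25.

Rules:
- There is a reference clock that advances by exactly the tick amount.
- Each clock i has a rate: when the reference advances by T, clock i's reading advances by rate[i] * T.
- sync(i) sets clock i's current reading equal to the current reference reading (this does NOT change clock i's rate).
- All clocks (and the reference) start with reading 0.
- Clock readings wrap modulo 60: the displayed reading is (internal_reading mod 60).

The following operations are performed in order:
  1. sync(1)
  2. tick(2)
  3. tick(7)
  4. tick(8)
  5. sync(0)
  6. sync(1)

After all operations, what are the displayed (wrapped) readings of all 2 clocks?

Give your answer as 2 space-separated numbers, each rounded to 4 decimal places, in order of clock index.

Answer: 17.0000 17.0000

Derivation:
After op 1 sync(1): ref=0.0000 raw=[0.0000 0.0000]
After op 2 tick(2): ref=2.0000 raw=[2.5000 2.5000]
After op 3 tick(7): ref=9.0000 raw=[11.2500 11.2500]
After op 4 tick(8): ref=17.0000 raw=[21.2500 21.2500]
After op 5 sync(0): ref=17.0000 raw=[17.0000 21.2500]
After op 6 sync(1): ref=17.0000 raw=[17.0000 17.0000]
Wrap final raw readings (mod 60): 17.0000 mod 60 = 17.0000; 17.0000 mod 60 = 17.0000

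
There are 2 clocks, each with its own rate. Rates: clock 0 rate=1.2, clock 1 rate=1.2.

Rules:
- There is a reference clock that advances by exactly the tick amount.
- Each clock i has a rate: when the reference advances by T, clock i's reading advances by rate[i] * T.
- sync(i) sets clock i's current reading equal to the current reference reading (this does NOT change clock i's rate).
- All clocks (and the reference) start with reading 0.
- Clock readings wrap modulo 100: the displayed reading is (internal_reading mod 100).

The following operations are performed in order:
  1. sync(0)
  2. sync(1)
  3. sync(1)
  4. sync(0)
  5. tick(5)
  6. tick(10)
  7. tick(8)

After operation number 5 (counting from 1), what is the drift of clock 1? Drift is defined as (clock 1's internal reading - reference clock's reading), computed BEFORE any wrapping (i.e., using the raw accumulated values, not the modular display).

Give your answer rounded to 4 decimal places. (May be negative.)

After op 1 sync(0): ref=0.0000 raw=[0.0000 0.0000]
After op 2 sync(1): ref=0.0000 raw=[0.0000 0.0000]
After op 3 sync(1): ref=0.0000 raw=[0.0000 0.0000]
After op 4 sync(0): ref=0.0000 raw=[0.0000 0.0000]
After op 5 tick(5): ref=5.0000 raw=[6.0000 6.0000]
Drift of clock 1 after op 5: 6.0000 - 5.0000 = 1.0000

Answer: 1.0000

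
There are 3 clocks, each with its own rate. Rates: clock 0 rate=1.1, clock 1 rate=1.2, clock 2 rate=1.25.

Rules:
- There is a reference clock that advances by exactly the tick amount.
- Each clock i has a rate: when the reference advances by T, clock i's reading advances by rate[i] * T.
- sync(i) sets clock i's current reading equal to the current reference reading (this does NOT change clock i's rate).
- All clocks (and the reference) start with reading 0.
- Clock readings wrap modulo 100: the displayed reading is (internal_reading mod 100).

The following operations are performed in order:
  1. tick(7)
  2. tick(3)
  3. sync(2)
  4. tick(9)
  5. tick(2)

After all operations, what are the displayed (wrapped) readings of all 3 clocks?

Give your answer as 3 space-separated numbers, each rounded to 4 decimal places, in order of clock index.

Answer: 23.1000 25.2000 23.7500

Derivation:
After op 1 tick(7): ref=7.0000 raw=[7.7000 8.4000 8.7500]
After op 2 tick(3): ref=10.0000 raw=[11.0000 12.0000 12.5000]
After op 3 sync(2): ref=10.0000 raw=[11.0000 12.0000 10.0000]
After op 4 tick(9): ref=19.0000 raw=[20.9000 22.8000 21.2500]
After op 5 tick(2): ref=21.0000 raw=[23.1000 25.2000 23.7500]
Wrap final raw readings (mod 100): 23.1000 mod 100 = 23.1000; 25.2000 mod 100 = 25.2000; 23.7500 mod 100 = 23.7500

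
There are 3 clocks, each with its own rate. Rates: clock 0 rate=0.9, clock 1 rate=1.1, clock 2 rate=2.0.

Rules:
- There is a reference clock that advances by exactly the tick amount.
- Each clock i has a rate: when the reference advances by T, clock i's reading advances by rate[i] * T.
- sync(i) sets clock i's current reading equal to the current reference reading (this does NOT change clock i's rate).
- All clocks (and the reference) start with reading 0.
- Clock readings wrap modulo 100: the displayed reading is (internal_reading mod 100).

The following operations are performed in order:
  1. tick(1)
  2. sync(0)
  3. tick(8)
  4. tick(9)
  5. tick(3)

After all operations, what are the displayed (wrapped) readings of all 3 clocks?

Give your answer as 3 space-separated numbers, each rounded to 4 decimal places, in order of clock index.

After op 1 tick(1): ref=1.0000 raw=[0.9000 1.1000 2.0000]
After op 2 sync(0): ref=1.0000 raw=[1.0000 1.1000 2.0000]
After op 3 tick(8): ref=9.0000 raw=[8.2000 9.9000 18.0000]
After op 4 tick(9): ref=18.0000 raw=[16.3000 19.8000 36.0000]
After op 5 tick(3): ref=21.0000 raw=[19.0000 23.1000 42.0000]
Wrap final raw readings (mod 100): 19.0000 mod 100 = 19.0000; 23.1000 mod 100 = 23.1000; 42.0000 mod 100 = 42.0000

Answer: 19.0000 23.1000 42.0000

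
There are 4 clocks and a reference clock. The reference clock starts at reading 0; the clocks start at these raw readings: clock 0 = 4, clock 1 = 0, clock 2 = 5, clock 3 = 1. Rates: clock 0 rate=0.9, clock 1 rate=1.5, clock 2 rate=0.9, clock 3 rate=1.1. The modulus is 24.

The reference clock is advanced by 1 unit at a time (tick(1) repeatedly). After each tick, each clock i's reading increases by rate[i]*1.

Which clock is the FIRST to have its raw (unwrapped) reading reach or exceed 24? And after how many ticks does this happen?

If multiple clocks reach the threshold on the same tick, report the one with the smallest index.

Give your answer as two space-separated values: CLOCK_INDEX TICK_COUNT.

Answer: 1 16

Derivation:
clock 0: start=4, rate=0.9, needs 24-4 = 20; ticks = ceil(20/0.9) = ceil(22.2222) = 23; reading at tick 23 = 4 + 0.9*23 = 24.7000
clock 1: start=0, rate=1.5, needs 24-0 = 24; ticks = ceil(24/1.5) = ceil(16.0000) = 16; reading at tick 16 = 0 + 1.5*16 = 24.0000
clock 2: start=5, rate=0.9, needs 24-5 = 19; ticks = ceil(19/0.9) = ceil(21.1111) = 22; reading at tick 22 = 5 + 0.9*22 = 24.8000
clock 3: start=1, rate=1.1, needs 24-1 = 23; ticks = ceil(23/1.1) = ceil(20.9091) = 21; reading at tick 21 = 1 + 1.1*21 = 24.1000
Minimum tick count = 16; winners = [1]; smallest index = 1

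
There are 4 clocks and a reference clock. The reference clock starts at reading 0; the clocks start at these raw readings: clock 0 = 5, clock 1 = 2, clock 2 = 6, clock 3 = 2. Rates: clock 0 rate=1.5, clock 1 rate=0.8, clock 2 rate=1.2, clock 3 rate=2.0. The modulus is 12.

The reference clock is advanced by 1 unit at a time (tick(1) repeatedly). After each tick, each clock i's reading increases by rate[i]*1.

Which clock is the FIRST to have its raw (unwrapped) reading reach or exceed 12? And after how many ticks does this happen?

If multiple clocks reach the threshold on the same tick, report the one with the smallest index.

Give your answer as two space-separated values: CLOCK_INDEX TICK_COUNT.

Answer: 0 5

Derivation:
clock 0: start=5, rate=1.5, needs 12-5 = 7; ticks = ceil(7/1.5) = ceil(4.6667) = 5; reading at tick 5 = 5 + 1.5*5 = 12.5000
clock 1: start=2, rate=0.8, needs 12-2 = 10; ticks = ceil(10/0.8) = ceil(12.5000) = 13; reading at tick 13 = 2 + 0.8*13 = 12.4000
clock 2: start=6, rate=1.2, needs 12-6 = 6; ticks = ceil(6/1.2) = ceil(5.0000) = 5; reading at tick 5 = 6 + 1.2*5 = 12.0000
clock 3: start=2, rate=2.0, needs 12-2 = 10; ticks = ceil(10/2.0) = ceil(5.0000) = 5; reading at tick 5 = 2 + 2.0*5 = 12.0000
Minimum tick count = 5; winners = [0, 2, 3]; smallest index = 0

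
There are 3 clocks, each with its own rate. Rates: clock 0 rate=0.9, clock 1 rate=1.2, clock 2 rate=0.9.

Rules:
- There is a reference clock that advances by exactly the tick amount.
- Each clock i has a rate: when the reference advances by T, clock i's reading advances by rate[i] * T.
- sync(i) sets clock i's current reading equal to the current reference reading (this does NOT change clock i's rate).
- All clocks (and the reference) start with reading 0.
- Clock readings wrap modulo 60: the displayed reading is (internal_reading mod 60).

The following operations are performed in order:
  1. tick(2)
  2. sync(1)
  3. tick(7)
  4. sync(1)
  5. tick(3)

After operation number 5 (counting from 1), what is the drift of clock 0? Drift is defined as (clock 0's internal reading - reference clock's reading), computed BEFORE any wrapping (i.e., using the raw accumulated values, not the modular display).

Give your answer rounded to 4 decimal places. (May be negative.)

Answer: -1.2000

Derivation:
After op 1 tick(2): ref=2.0000 raw=[1.8000 2.4000 1.8000]
After op 2 sync(1): ref=2.0000 raw=[1.8000 2.0000 1.8000]
After op 3 tick(7): ref=9.0000 raw=[8.1000 10.4000 8.1000]
After op 4 sync(1): ref=9.0000 raw=[8.1000 9.0000 8.1000]
After op 5 tick(3): ref=12.0000 raw=[10.8000 12.6000 10.8000]
Drift of clock 0 after op 5: 10.8000 - 12.0000 = -1.2000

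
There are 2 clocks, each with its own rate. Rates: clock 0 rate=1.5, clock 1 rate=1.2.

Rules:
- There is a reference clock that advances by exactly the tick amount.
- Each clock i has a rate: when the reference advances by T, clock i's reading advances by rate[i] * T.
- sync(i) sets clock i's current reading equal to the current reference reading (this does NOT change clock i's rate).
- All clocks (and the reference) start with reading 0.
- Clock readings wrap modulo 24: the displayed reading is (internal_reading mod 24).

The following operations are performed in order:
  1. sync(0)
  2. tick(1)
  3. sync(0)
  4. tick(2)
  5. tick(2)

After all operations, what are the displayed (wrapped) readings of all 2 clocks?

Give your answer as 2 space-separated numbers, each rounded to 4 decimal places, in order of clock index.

After op 1 sync(0): ref=0.0000 raw=[0.0000 0.0000]
After op 2 tick(1): ref=1.0000 raw=[1.5000 1.2000]
After op 3 sync(0): ref=1.0000 raw=[1.0000 1.2000]
After op 4 tick(2): ref=3.0000 raw=[4.0000 3.6000]
After op 5 tick(2): ref=5.0000 raw=[7.0000 6.0000]
Wrap final raw readings (mod 24): 7.0000 mod 24 = 7.0000; 6.0000 mod 24 = 6.0000

Answer: 7.0000 6.0000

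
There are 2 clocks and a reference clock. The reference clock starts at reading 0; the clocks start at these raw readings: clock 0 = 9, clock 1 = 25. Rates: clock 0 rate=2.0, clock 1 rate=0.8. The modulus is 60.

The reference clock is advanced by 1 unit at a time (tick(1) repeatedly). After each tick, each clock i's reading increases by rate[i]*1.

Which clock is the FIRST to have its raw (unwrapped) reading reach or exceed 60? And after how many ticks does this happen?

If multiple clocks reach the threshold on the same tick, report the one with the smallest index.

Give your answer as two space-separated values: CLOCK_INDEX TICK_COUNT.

Answer: 0 26

Derivation:
clock 0: start=9, rate=2.0, needs 60-9 = 51; ticks = ceil(51/2.0) = ceil(25.5000) = 26; reading at tick 26 = 9 + 2.0*26 = 61.0000
clock 1: start=25, rate=0.8, needs 60-25 = 35; ticks = ceil(35/0.8) = ceil(43.7500) = 44; reading at tick 44 = 25 + 0.8*44 = 60.2000
Minimum tick count = 26; winners = [0]; smallest index = 0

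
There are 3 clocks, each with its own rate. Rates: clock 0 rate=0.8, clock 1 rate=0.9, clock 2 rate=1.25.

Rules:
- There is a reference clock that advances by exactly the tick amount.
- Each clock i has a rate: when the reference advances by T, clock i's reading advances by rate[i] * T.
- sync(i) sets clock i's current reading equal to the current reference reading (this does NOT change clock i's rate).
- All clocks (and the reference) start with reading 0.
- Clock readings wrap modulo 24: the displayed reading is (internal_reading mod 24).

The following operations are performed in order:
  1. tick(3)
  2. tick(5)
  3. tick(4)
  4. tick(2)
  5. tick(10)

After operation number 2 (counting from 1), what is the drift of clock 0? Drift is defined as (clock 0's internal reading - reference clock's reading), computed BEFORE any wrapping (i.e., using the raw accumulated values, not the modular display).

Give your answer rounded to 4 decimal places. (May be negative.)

After op 1 tick(3): ref=3.0000 raw=[2.4000 2.7000 3.7500]
After op 2 tick(5): ref=8.0000 raw=[6.4000 7.2000 10.0000]
Drift of clock 0 after op 2: 6.4000 - 8.0000 = -1.6000

Answer: -1.6000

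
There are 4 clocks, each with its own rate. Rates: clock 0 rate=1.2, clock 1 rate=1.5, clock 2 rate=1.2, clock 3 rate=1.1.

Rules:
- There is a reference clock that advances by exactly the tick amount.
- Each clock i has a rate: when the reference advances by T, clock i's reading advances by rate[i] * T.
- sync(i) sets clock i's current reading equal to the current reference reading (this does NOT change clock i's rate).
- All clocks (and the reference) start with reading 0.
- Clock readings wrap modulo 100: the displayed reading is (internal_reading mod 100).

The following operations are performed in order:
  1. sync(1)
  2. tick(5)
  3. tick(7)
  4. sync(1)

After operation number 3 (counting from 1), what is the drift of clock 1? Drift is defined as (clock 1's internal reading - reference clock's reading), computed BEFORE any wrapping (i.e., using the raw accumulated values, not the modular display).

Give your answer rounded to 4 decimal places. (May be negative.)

Answer: 6.0000

Derivation:
After op 1 sync(1): ref=0.0000 raw=[0.0000 0.0000 0.0000 0.0000]
After op 2 tick(5): ref=5.0000 raw=[6.0000 7.5000 6.0000 5.5000]
After op 3 tick(7): ref=12.0000 raw=[14.4000 18.0000 14.4000 13.2000]
Drift of clock 1 after op 3: 18.0000 - 12.0000 = 6.0000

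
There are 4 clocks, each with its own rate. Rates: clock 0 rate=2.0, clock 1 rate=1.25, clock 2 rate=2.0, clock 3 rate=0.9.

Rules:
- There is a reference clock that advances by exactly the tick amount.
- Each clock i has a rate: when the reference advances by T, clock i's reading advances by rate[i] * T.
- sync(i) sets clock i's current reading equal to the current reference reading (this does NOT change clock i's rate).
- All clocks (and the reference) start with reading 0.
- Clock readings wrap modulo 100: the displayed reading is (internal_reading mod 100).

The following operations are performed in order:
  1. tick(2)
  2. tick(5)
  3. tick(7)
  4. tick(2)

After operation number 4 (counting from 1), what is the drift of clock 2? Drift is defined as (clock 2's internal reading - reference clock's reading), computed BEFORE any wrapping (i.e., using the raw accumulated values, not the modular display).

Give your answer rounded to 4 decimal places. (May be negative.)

Answer: 16.0000

Derivation:
After op 1 tick(2): ref=2.0000 raw=[4.0000 2.5000 4.0000 1.8000]
After op 2 tick(5): ref=7.0000 raw=[14.0000 8.7500 14.0000 6.3000]
After op 3 tick(7): ref=14.0000 raw=[28.0000 17.5000 28.0000 12.6000]
After op 4 tick(2): ref=16.0000 raw=[32.0000 20.0000 32.0000 14.4000]
Drift of clock 2 after op 4: 32.0000 - 16.0000 = 16.0000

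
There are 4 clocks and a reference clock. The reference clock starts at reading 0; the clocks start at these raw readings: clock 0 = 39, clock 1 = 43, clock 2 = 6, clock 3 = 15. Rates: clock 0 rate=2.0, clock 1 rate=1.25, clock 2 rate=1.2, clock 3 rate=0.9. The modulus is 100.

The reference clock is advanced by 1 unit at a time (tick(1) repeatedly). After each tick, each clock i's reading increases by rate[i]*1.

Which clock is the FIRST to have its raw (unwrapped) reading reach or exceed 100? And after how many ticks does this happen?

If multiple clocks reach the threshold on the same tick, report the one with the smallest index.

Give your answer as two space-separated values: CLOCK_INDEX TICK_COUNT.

Answer: 0 31

Derivation:
clock 0: start=39, rate=2.0, needs 100-39 = 61; ticks = ceil(61/2.0) = ceil(30.5000) = 31; reading at tick 31 = 39 + 2.0*31 = 101.0000
clock 1: start=43, rate=1.25, needs 100-43 = 57; ticks = ceil(57/1.25) = ceil(45.6000) = 46; reading at tick 46 = 43 + 1.25*46 = 100.5000
clock 2: start=6, rate=1.2, needs 100-6 = 94; ticks = ceil(94/1.2) = ceil(78.3333) = 79; reading at tick 79 = 6 + 1.2*79 = 100.8000
clock 3: start=15, rate=0.9, needs 100-15 = 85; ticks = ceil(85/0.9) = ceil(94.4444) = 95; reading at tick 95 = 15 + 0.9*95 = 100.5000
Minimum tick count = 31; winners = [0]; smallest index = 0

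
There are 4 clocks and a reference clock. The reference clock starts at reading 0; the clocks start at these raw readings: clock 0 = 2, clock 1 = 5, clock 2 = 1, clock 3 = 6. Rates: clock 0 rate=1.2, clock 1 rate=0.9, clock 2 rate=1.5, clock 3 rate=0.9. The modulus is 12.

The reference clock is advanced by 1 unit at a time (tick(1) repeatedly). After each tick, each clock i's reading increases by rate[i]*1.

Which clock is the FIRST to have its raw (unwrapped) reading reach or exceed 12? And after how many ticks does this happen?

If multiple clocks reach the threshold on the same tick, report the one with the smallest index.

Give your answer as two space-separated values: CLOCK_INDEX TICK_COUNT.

clock 0: start=2, rate=1.2, needs 12-2 = 10; ticks = ceil(10/1.2) = ceil(8.3333) = 9; reading at tick 9 = 2 + 1.2*9 = 12.8000
clock 1: start=5, rate=0.9, needs 12-5 = 7; ticks = ceil(7/0.9) = ceil(7.7778) = 8; reading at tick 8 = 5 + 0.9*8 = 12.2000
clock 2: start=1, rate=1.5, needs 12-1 = 11; ticks = ceil(11/1.5) = ceil(7.3333) = 8; reading at tick 8 = 1 + 1.5*8 = 13.0000
clock 3: start=6, rate=0.9, needs 12-6 = 6; ticks = ceil(6/0.9) = ceil(6.6667) = 7; reading at tick 7 = 6 + 0.9*7 = 12.3000
Minimum tick count = 7; winners = [3]; smallest index = 3

Answer: 3 7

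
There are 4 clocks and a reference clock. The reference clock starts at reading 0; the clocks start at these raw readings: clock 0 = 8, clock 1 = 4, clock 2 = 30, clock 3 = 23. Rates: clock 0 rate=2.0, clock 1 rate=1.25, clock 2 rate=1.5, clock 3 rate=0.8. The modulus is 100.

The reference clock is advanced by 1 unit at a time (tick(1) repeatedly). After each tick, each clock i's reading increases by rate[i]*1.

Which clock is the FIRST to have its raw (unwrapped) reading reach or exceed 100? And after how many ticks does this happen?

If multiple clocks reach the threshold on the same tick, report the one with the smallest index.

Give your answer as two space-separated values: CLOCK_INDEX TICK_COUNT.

clock 0: start=8, rate=2.0, needs 100-8 = 92; ticks = ceil(92/2.0) = ceil(46.0000) = 46; reading at tick 46 = 8 + 2.0*46 = 100.0000
clock 1: start=4, rate=1.25, needs 100-4 = 96; ticks = ceil(96/1.25) = ceil(76.8000) = 77; reading at tick 77 = 4 + 1.25*77 = 100.2500
clock 2: start=30, rate=1.5, needs 100-30 = 70; ticks = ceil(70/1.5) = ceil(46.6667) = 47; reading at tick 47 = 30 + 1.5*47 = 100.5000
clock 3: start=23, rate=0.8, needs 100-23 = 77; ticks = ceil(77/0.8) = ceil(96.2500) = 97; reading at tick 97 = 23 + 0.8*97 = 100.6000
Minimum tick count = 46; winners = [0]; smallest index = 0

Answer: 0 46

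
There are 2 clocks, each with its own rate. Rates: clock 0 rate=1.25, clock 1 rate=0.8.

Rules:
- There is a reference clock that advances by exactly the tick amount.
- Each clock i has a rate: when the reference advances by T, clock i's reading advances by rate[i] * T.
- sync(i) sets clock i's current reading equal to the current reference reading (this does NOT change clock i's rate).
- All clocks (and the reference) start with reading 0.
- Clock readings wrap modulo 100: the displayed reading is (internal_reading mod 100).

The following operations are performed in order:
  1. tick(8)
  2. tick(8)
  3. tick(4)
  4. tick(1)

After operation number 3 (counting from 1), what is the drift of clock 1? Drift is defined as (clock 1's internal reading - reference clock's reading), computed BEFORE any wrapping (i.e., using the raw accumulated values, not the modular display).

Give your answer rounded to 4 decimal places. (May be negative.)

Answer: -4.0000

Derivation:
After op 1 tick(8): ref=8.0000 raw=[10.0000 6.4000]
After op 2 tick(8): ref=16.0000 raw=[20.0000 12.8000]
After op 3 tick(4): ref=20.0000 raw=[25.0000 16.0000]
Drift of clock 1 after op 3: 16.0000 - 20.0000 = -4.0000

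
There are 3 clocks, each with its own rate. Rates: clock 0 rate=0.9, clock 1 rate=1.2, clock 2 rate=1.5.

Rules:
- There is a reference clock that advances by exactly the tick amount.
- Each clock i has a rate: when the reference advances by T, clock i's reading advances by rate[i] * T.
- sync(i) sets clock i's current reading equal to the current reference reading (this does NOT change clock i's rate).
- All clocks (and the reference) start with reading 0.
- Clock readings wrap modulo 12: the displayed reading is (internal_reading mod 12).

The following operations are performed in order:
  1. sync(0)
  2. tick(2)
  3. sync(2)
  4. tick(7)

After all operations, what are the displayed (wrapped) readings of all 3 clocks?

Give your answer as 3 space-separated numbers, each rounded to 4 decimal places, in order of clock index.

Answer: 8.1000 10.8000 0.5000

Derivation:
After op 1 sync(0): ref=0.0000 raw=[0.0000 0.0000 0.0000]
After op 2 tick(2): ref=2.0000 raw=[1.8000 2.4000 3.0000]
After op 3 sync(2): ref=2.0000 raw=[1.8000 2.4000 2.0000]
After op 4 tick(7): ref=9.0000 raw=[8.1000 10.8000 12.5000]
Wrap final raw readings (mod 12): 8.1000 mod 12 = 8.1000; 10.8000 mod 12 = 10.8000; 12.5000 mod 12 = 0.5000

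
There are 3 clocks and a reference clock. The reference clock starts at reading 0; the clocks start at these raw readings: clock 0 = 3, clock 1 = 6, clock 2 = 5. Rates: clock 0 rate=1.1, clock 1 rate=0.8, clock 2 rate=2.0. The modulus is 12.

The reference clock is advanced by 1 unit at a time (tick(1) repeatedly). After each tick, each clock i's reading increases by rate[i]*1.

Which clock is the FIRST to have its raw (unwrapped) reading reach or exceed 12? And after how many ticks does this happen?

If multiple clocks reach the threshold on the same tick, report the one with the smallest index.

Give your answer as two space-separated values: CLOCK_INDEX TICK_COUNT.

clock 0: start=3, rate=1.1, needs 12-3 = 9; ticks = ceil(9/1.1) = ceil(8.1818) = 9; reading at tick 9 = 3 + 1.1*9 = 12.9000
clock 1: start=6, rate=0.8, needs 12-6 = 6; ticks = ceil(6/0.8) = ceil(7.5000) = 8; reading at tick 8 = 6 + 0.8*8 = 12.4000
clock 2: start=5, rate=2.0, needs 12-5 = 7; ticks = ceil(7/2.0) = ceil(3.5000) = 4; reading at tick 4 = 5 + 2.0*4 = 13.0000
Minimum tick count = 4; winners = [2]; smallest index = 2

Answer: 2 4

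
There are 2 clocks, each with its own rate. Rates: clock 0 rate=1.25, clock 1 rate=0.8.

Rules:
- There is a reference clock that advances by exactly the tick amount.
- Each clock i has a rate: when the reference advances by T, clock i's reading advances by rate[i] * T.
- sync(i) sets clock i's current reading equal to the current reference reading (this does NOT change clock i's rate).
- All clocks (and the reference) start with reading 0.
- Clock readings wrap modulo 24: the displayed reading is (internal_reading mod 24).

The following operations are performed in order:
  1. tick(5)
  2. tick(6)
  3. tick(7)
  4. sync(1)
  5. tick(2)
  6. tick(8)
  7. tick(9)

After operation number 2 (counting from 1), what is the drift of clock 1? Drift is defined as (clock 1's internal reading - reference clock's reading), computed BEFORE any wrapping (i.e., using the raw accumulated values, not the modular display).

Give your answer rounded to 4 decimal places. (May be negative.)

Answer: -2.2000

Derivation:
After op 1 tick(5): ref=5.0000 raw=[6.2500 4.0000]
After op 2 tick(6): ref=11.0000 raw=[13.7500 8.8000]
Drift of clock 1 after op 2: 8.8000 - 11.0000 = -2.2000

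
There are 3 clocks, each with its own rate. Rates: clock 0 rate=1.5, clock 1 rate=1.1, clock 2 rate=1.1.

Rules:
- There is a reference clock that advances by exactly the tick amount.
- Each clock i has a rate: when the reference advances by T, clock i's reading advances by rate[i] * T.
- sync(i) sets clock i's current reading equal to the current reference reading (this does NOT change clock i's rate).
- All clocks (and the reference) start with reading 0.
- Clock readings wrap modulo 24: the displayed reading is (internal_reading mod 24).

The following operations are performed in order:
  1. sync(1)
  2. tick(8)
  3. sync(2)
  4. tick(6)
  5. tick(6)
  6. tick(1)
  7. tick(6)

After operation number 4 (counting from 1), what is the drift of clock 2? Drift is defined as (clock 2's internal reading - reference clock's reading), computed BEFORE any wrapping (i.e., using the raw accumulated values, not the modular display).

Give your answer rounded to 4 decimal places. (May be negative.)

After op 1 sync(1): ref=0.0000 raw=[0.0000 0.0000 0.0000]
After op 2 tick(8): ref=8.0000 raw=[12.0000 8.8000 8.8000]
After op 3 sync(2): ref=8.0000 raw=[12.0000 8.8000 8.0000]
After op 4 tick(6): ref=14.0000 raw=[21.0000 15.4000 14.6000]
Drift of clock 2 after op 4: 14.6000 - 14.0000 = 0.6000

Answer: 0.6000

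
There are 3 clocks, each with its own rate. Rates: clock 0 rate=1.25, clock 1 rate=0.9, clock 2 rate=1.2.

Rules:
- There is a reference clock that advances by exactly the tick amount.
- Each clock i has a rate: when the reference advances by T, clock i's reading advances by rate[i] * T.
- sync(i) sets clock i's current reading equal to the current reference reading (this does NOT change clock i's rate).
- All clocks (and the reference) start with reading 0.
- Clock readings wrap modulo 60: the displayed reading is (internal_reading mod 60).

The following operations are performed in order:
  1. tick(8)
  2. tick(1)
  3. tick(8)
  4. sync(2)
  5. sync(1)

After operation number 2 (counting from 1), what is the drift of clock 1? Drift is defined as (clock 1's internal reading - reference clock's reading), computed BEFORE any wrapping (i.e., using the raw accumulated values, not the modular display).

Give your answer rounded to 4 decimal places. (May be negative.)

Answer: -0.9000

Derivation:
After op 1 tick(8): ref=8.0000 raw=[10.0000 7.2000 9.6000]
After op 2 tick(1): ref=9.0000 raw=[11.2500 8.1000 10.8000]
Drift of clock 1 after op 2: 8.1000 - 9.0000 = -0.9000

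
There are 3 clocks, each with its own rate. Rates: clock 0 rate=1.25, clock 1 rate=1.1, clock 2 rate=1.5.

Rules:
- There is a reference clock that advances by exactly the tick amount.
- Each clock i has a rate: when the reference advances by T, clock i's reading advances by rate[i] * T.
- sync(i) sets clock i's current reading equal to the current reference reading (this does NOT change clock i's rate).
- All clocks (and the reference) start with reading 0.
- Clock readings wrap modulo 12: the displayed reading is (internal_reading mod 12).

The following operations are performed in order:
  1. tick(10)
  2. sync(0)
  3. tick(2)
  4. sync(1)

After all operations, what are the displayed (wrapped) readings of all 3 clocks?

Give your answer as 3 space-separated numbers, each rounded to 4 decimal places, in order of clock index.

Answer: 0.5000 0.0000 6.0000

Derivation:
After op 1 tick(10): ref=10.0000 raw=[12.5000 11.0000 15.0000]
After op 2 sync(0): ref=10.0000 raw=[10.0000 11.0000 15.0000]
After op 3 tick(2): ref=12.0000 raw=[12.5000 13.2000 18.0000]
After op 4 sync(1): ref=12.0000 raw=[12.5000 12.0000 18.0000]
Wrap final raw readings (mod 12): 12.5000 mod 12 = 0.5000; 12.0000 mod 12 = 0.0000; 18.0000 mod 12 = 6.0000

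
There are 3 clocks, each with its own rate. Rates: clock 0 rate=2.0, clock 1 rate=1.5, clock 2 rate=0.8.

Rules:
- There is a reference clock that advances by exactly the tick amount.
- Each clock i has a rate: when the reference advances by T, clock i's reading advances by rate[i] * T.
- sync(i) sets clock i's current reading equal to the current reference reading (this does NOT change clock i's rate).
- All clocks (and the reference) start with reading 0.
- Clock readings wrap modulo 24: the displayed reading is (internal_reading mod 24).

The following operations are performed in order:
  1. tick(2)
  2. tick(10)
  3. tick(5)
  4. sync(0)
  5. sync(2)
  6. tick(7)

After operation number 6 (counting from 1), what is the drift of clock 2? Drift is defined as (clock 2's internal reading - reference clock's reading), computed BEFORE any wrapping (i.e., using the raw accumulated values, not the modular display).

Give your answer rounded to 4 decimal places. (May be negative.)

Answer: -1.4000

Derivation:
After op 1 tick(2): ref=2.0000 raw=[4.0000 3.0000 1.6000]
After op 2 tick(10): ref=12.0000 raw=[24.0000 18.0000 9.6000]
After op 3 tick(5): ref=17.0000 raw=[34.0000 25.5000 13.6000]
After op 4 sync(0): ref=17.0000 raw=[17.0000 25.5000 13.6000]
After op 5 sync(2): ref=17.0000 raw=[17.0000 25.5000 17.0000]
After op 6 tick(7): ref=24.0000 raw=[31.0000 36.0000 22.6000]
Drift of clock 2 after op 6: 22.6000 - 24.0000 = -1.4000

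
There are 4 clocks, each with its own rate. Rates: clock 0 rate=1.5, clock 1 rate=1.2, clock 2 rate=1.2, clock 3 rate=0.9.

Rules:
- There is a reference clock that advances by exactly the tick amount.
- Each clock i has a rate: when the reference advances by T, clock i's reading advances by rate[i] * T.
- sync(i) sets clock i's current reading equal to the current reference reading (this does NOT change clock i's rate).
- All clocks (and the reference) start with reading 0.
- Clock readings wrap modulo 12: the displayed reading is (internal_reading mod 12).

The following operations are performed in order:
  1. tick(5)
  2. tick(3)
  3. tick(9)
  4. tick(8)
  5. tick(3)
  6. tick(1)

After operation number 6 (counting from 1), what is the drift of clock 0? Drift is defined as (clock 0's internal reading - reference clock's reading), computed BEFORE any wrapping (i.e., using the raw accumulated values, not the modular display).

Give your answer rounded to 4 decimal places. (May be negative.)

After op 1 tick(5): ref=5.0000 raw=[7.5000 6.0000 6.0000 4.5000]
After op 2 tick(3): ref=8.0000 raw=[12.0000 9.6000 9.6000 7.2000]
After op 3 tick(9): ref=17.0000 raw=[25.5000 20.4000 20.4000 15.3000]
After op 4 tick(8): ref=25.0000 raw=[37.5000 30.0000 30.0000 22.5000]
After op 5 tick(3): ref=28.0000 raw=[42.0000 33.6000 33.6000 25.2000]
After op 6 tick(1): ref=29.0000 raw=[43.5000 34.8000 34.8000 26.1000]
Drift of clock 0 after op 6: 43.5000 - 29.0000 = 14.5000

Answer: 14.5000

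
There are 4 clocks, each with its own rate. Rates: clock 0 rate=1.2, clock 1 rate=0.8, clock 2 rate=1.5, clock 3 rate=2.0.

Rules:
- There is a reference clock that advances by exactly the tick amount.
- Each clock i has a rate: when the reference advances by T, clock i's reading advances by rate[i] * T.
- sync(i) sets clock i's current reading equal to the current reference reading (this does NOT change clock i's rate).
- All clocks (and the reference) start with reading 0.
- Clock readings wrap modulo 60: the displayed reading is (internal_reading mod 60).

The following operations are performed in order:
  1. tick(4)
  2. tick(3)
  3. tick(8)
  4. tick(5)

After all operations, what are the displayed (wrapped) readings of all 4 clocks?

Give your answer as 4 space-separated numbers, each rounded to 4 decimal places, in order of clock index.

Answer: 24.0000 16.0000 30.0000 40.0000

Derivation:
After op 1 tick(4): ref=4.0000 raw=[4.8000 3.2000 6.0000 8.0000]
After op 2 tick(3): ref=7.0000 raw=[8.4000 5.6000 10.5000 14.0000]
After op 3 tick(8): ref=15.0000 raw=[18.0000 12.0000 22.5000 30.0000]
After op 4 tick(5): ref=20.0000 raw=[24.0000 16.0000 30.0000 40.0000]
Wrap final raw readings (mod 60): 24.0000 mod 60 = 24.0000; 16.0000 mod 60 = 16.0000; 30.0000 mod 60 = 30.0000; 40.0000 mod 60 = 40.0000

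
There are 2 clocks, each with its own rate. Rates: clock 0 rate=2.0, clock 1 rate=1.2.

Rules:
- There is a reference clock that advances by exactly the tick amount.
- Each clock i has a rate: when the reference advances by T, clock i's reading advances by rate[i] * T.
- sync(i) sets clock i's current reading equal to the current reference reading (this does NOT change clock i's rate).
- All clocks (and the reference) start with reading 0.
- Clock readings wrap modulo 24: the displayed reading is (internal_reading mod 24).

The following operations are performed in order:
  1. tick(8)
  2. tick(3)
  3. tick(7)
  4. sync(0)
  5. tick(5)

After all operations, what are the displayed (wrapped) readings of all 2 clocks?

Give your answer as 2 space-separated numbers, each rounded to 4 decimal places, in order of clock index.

After op 1 tick(8): ref=8.0000 raw=[16.0000 9.6000]
After op 2 tick(3): ref=11.0000 raw=[22.0000 13.2000]
After op 3 tick(7): ref=18.0000 raw=[36.0000 21.6000]
After op 4 sync(0): ref=18.0000 raw=[18.0000 21.6000]
After op 5 tick(5): ref=23.0000 raw=[28.0000 27.6000]
Wrap final raw readings (mod 24): 28.0000 mod 24 = 4.0000; 27.6000 mod 24 = 3.6000

Answer: 4.0000 3.6000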